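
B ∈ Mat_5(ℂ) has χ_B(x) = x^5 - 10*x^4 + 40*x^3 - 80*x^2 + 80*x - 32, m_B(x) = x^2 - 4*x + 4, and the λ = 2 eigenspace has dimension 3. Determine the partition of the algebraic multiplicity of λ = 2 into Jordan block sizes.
Block sizes for λ = 2: [2, 2, 1]

Step 1 — from the characteristic polynomial, algebraic multiplicity of λ = 2 is 5. From dim ker(B − (2)·I) = 3, there are exactly 3 Jordan blocks for λ = 2.
Step 2 — from the minimal polynomial, the factor (x − 2)^2 tells us the largest block for λ = 2 has size 2.
Step 3 — with total size 5, 3 blocks, and largest block 2, the block sizes (in nonincreasing order) are [2, 2, 1].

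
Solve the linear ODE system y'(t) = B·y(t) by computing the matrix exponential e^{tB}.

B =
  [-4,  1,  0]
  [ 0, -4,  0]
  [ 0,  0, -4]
e^{tB} =
  [exp(-4*t), t*exp(-4*t), 0]
  [0, exp(-4*t), 0]
  [0, 0, exp(-4*t)]

Strategy: write B = P · J · P⁻¹ where J is a Jordan canonical form, so e^{tB} = P · e^{tJ} · P⁻¹, and e^{tJ} can be computed block-by-block.

B has Jordan form
J =
  [-4,  1,  0]
  [ 0, -4,  0]
  [ 0,  0, -4]
(up to reordering of blocks).

Per-block formulas:
  For a 2×2 Jordan block J_2(-4): exp(t · J_2(-4)) = e^(-4t)·(I + t·N), where N is the 2×2 nilpotent shift.
  For a 1×1 block at λ = -4: exp(t · [-4]) = [e^(-4t)].

After assembling e^{tJ} and conjugating by P, we get:

e^{tB} =
  [exp(-4*t), t*exp(-4*t), 0]
  [0, exp(-4*t), 0]
  [0, 0, exp(-4*t)]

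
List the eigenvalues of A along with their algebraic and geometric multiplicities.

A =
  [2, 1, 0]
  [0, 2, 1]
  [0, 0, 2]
λ = 2: alg = 3, geom = 1

Step 1 — factor the characteristic polynomial to read off the algebraic multiplicities:
  χ_A(x) = (x - 2)^3

Step 2 — compute geometric multiplicities via the rank-nullity identity g(λ) = n − rank(A − λI):
  rank(A − (2)·I) = 2, so dim ker(A − (2)·I) = n − 2 = 1

Summary:
  λ = 2: algebraic multiplicity = 3, geometric multiplicity = 1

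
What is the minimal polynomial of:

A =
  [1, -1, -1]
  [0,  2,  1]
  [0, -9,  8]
x^3 - 11*x^2 + 35*x - 25

The characteristic polynomial is χ_A(x) = (x - 5)^2*(x - 1), so the eigenvalues are known. The minimal polynomial is
  m_A(x) = Π_λ (x − λ)^{k_λ}
where k_λ is the size of the *largest* Jordan block for λ (equivalently, the smallest k with (A − λI)^k v = 0 for every generalised eigenvector v of λ).

  λ = 1: largest Jordan block has size 1, contributing (x − 1)
  λ = 5: largest Jordan block has size 2, contributing (x − 5)^2

So m_A(x) = (x - 5)^2*(x - 1) = x^3 - 11*x^2 + 35*x - 25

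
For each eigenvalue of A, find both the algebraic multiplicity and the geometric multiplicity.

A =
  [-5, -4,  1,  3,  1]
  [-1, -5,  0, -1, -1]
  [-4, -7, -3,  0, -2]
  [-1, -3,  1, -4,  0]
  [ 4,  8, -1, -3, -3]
λ = -4: alg = 5, geom = 2

Step 1 — factor the characteristic polynomial to read off the algebraic multiplicities:
  χ_A(x) = (x + 4)^5

Step 2 — compute geometric multiplicities via the rank-nullity identity g(λ) = n − rank(A − λI):
  rank(A − (-4)·I) = 3, so dim ker(A − (-4)·I) = n − 3 = 2

Summary:
  λ = -4: algebraic multiplicity = 5, geometric multiplicity = 2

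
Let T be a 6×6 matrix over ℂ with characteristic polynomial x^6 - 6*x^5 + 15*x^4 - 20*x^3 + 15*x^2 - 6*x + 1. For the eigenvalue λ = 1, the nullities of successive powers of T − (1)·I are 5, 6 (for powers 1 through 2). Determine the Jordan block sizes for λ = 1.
Block sizes for λ = 1: [2, 1, 1, 1, 1]

From the dimensions of kernels of powers, the number of Jordan blocks of size at least j is d_j − d_{j−1} where d_j = dim ker(N^j) (with d_0 = 0). Computing the differences gives [5, 1].
The number of blocks of size exactly k is (#blocks of size ≥ k) − (#blocks of size ≥ k + 1), so the partition is: 4 block(s) of size 1, 1 block(s) of size 2.
In nonincreasing order the block sizes are [2, 1, 1, 1, 1].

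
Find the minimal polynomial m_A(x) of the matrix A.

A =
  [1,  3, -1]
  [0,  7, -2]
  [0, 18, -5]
x^2 - 2*x + 1

The characteristic polynomial is χ_A(x) = (x - 1)^3, so the eigenvalues are known. The minimal polynomial is
  m_A(x) = Π_λ (x − λ)^{k_λ}
where k_λ is the size of the *largest* Jordan block for λ (equivalently, the smallest k with (A − λI)^k v = 0 for every generalised eigenvector v of λ).

  λ = 1: largest Jordan block has size 2, contributing (x − 1)^2

So m_A(x) = (x - 1)^2 = x^2 - 2*x + 1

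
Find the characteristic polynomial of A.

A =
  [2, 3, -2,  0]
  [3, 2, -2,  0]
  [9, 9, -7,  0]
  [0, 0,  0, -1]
x^4 + 4*x^3 + 6*x^2 + 4*x + 1

Expanding det(x·I − A) (e.g. by cofactor expansion or by noting that A is similar to its Jordan form J, which has the same characteristic polynomial as A) gives
  χ_A(x) = x^4 + 4*x^3 + 6*x^2 + 4*x + 1
which factors as (x + 1)^4. The eigenvalues (with algebraic multiplicities) are λ = -1 with multiplicity 4.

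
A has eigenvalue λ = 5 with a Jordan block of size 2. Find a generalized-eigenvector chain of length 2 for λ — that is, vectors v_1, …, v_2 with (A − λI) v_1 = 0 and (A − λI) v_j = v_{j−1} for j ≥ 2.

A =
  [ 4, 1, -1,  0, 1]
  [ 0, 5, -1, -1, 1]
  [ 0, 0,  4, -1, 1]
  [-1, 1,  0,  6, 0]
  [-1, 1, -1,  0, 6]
A Jordan chain for λ = 5 of length 2:
v_1 = (-1, 0, 0, -1, -1)ᵀ
v_2 = (1, 0, 0, 0, 0)ᵀ

Let N = A − (5)·I. We want v_2 with N^2 v_2 = 0 but N^1 v_2 ≠ 0; then v_{j-1} := N · v_j for j = 2, …, 2.

Pick v_2 = (1, 0, 0, 0, 0)ᵀ.
Then v_1 = N · v_2 = (-1, 0, 0, -1, -1)ᵀ.

Sanity check: (A − (5)·I) v_1 = (0, 0, 0, 0, 0)ᵀ = 0. ✓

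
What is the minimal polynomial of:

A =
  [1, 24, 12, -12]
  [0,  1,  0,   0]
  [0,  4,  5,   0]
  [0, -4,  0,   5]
x^2 - 6*x + 5

The characteristic polynomial is χ_A(x) = (x - 5)^2*(x - 1)^2, so the eigenvalues are known. The minimal polynomial is
  m_A(x) = Π_λ (x − λ)^{k_λ}
where k_λ is the size of the *largest* Jordan block for λ (equivalently, the smallest k with (A − λI)^k v = 0 for every generalised eigenvector v of λ).

  λ = 1: largest Jordan block has size 1, contributing (x − 1)
  λ = 5: largest Jordan block has size 1, contributing (x − 5)

So m_A(x) = (x - 5)*(x - 1) = x^2 - 6*x + 5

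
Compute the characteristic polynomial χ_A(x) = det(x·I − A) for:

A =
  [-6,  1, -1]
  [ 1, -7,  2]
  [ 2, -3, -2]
x^3 + 15*x^2 + 75*x + 125

Expanding det(x·I − A) (e.g. by cofactor expansion or by noting that A is similar to its Jordan form J, which has the same characteristic polynomial as A) gives
  χ_A(x) = x^3 + 15*x^2 + 75*x + 125
which factors as (x + 5)^3. The eigenvalues (with algebraic multiplicities) are λ = -5 with multiplicity 3.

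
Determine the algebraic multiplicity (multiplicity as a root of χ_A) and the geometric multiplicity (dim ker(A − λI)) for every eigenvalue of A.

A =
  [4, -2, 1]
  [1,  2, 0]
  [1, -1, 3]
λ = 3: alg = 3, geom = 1

Step 1 — factor the characteristic polynomial to read off the algebraic multiplicities:
  χ_A(x) = (x - 3)^3

Step 2 — compute geometric multiplicities via the rank-nullity identity g(λ) = n − rank(A − λI):
  rank(A − (3)·I) = 2, so dim ker(A − (3)·I) = n − 2 = 1

Summary:
  λ = 3: algebraic multiplicity = 3, geometric multiplicity = 1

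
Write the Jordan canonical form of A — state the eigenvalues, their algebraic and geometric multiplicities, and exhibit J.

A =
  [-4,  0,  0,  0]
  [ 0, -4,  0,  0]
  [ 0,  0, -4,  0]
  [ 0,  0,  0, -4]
J_1(-4) ⊕ J_1(-4) ⊕ J_1(-4) ⊕ J_1(-4)

The characteristic polynomial is
  det(x·I − A) = x^4 + 16*x^3 + 96*x^2 + 256*x + 256 = (x + 4)^4

Eigenvalues and multiplicities (the geometric multiplicity of λ is n − rank(A − λI), which equals the number of Jordan blocks for λ):
  λ = -4: algebraic multiplicity = 4, geometric multiplicity = 4

Determining the block sizes for each eigenvalue:
  λ = -4: gm = am = 4, so every block has size 1 → block sizes [1, 1, 1, 1]

Assembling the blocks gives a Jordan form
J =
  [-4,  0,  0,  0]
  [ 0, -4,  0,  0]
  [ 0,  0, -4,  0]
  [ 0,  0,  0, -4]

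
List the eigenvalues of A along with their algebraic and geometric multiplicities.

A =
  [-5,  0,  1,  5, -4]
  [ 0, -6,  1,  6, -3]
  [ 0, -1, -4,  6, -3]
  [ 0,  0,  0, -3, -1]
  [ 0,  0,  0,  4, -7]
λ = -5: alg = 5, geom = 2

Step 1 — factor the characteristic polynomial to read off the algebraic multiplicities:
  χ_A(x) = (x + 5)^5

Step 2 — compute geometric multiplicities via the rank-nullity identity g(λ) = n − rank(A − λI):
  rank(A − (-5)·I) = 3, so dim ker(A − (-5)·I) = n − 3 = 2

Summary:
  λ = -5: algebraic multiplicity = 5, geometric multiplicity = 2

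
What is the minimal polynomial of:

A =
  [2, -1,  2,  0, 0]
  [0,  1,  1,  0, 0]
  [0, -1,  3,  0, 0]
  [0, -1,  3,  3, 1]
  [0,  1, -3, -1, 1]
x^3 - 6*x^2 + 12*x - 8

The characteristic polynomial is χ_A(x) = (x - 2)^5, so the eigenvalues are known. The minimal polynomial is
  m_A(x) = Π_λ (x − λ)^{k_λ}
where k_λ is the size of the *largest* Jordan block for λ (equivalently, the smallest k with (A − λI)^k v = 0 for every generalised eigenvector v of λ).

  λ = 2: largest Jordan block has size 3, contributing (x − 2)^3

So m_A(x) = (x - 2)^3 = x^3 - 6*x^2 + 12*x - 8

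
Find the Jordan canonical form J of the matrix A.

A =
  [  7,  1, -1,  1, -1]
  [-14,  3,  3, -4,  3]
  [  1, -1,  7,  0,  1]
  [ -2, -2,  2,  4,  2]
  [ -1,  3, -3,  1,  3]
J_2(3) ⊕ J_2(6) ⊕ J_1(6)

The characteristic polynomial is
  det(x·I − A) = x^5 - 24*x^4 + 225*x^3 - 1026*x^2 + 2268*x - 1944 = (x - 6)^3*(x - 3)^2

Eigenvalues and multiplicities (the geometric multiplicity of λ is n − rank(A − λI), which equals the number of Jordan blocks for λ):
  λ = 3: algebraic multiplicity = 2, geometric multiplicity = 1
  λ = 6: algebraic multiplicity = 3, geometric multiplicity = 2

Determining the block sizes for each eigenvalue:
  λ = 3: one block (gm = 1), so the single block has size am = 2 → block sizes [2]
  λ = 6: 2 blocks summing to 3 forces exactly one block of size 2 and the rest size 1 → block sizes [2, 1]

Assembling the blocks gives a Jordan form
J =
  [3, 1, 0, 0, 0]
  [0, 3, 0, 0, 0]
  [0, 0, 6, 1, 0]
  [0, 0, 0, 6, 0]
  [0, 0, 0, 0, 6]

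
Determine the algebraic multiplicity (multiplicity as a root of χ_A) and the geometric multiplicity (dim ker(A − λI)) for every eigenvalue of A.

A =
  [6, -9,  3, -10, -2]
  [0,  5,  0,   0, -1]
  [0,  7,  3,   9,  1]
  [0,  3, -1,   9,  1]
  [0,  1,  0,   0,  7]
λ = 6: alg = 5, geom = 2

Step 1 — factor the characteristic polynomial to read off the algebraic multiplicities:
  χ_A(x) = (x - 6)^5

Step 2 — compute geometric multiplicities via the rank-nullity identity g(λ) = n − rank(A − λI):
  rank(A − (6)·I) = 3, so dim ker(A − (6)·I) = n − 3 = 2

Summary:
  λ = 6: algebraic multiplicity = 5, geometric multiplicity = 2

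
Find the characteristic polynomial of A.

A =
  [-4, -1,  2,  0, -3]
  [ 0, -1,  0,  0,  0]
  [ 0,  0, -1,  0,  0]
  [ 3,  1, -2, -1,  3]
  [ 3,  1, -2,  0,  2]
x^5 + 5*x^4 + 10*x^3 + 10*x^2 + 5*x + 1

Expanding det(x·I − A) (e.g. by cofactor expansion or by noting that A is similar to its Jordan form J, which has the same characteristic polynomial as A) gives
  χ_A(x) = x^5 + 5*x^4 + 10*x^3 + 10*x^2 + 5*x + 1
which factors as (x + 1)^5. The eigenvalues (with algebraic multiplicities) are λ = -1 with multiplicity 5.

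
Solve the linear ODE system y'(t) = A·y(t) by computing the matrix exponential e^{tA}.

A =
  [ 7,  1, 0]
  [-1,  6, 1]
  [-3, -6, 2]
e^{tA} =
  [3*t^2*exp(5*t)/2 + 2*t*exp(5*t) + exp(5*t), 3*t^2*exp(5*t)/2 + t*exp(5*t), t^2*exp(5*t)/2]
  [-3*t^2*exp(5*t) - t*exp(5*t), -3*t^2*exp(5*t) + t*exp(5*t) + exp(5*t), -t^2*exp(5*t) + t*exp(5*t)]
  [9*t^2*exp(5*t)/2 - 3*t*exp(5*t), 9*t^2*exp(5*t)/2 - 6*t*exp(5*t), 3*t^2*exp(5*t)/2 - 3*t*exp(5*t) + exp(5*t)]

Strategy: write A = P · J · P⁻¹ where J is a Jordan canonical form, so e^{tA} = P · e^{tJ} · P⁻¹, and e^{tJ} can be computed block-by-block.

A has Jordan form
J =
  [5, 1, 0]
  [0, 5, 1]
  [0, 0, 5]
(up to reordering of blocks).

Per-block formulas:
  For a 3×3 Jordan block J_3(5): exp(t · J_3(5)) = e^(5t)·(I + t·N + (t^2/2)·N^2), where N is the 3×3 nilpotent shift.

After assembling e^{tJ} and conjugating by P, we get:

e^{tA} =
  [3*t^2*exp(5*t)/2 + 2*t*exp(5*t) + exp(5*t), 3*t^2*exp(5*t)/2 + t*exp(5*t), t^2*exp(5*t)/2]
  [-3*t^2*exp(5*t) - t*exp(5*t), -3*t^2*exp(5*t) + t*exp(5*t) + exp(5*t), -t^2*exp(5*t) + t*exp(5*t)]
  [9*t^2*exp(5*t)/2 - 3*t*exp(5*t), 9*t^2*exp(5*t)/2 - 6*t*exp(5*t), 3*t^2*exp(5*t)/2 - 3*t*exp(5*t) + exp(5*t)]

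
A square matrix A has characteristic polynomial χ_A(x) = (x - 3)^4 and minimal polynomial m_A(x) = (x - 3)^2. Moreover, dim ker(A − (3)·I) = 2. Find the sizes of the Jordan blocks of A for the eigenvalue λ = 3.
Block sizes for λ = 3: [2, 2]

Step 1 — from the characteristic polynomial, algebraic multiplicity of λ = 3 is 4. From dim ker(A − (3)·I) = 2, there are exactly 2 Jordan blocks for λ = 3.
Step 2 — from the minimal polynomial, the factor (x − 3)^2 tells us the largest block for λ = 3 has size 2.
Step 3 — with total size 4, 2 blocks, and largest block 2, the block sizes (in nonincreasing order) are [2, 2].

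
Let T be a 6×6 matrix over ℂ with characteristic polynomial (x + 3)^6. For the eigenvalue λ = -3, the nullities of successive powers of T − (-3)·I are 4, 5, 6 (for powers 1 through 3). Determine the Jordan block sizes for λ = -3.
Block sizes for λ = -3: [3, 1, 1, 1]

From the dimensions of kernels of powers, the number of Jordan blocks of size at least j is d_j − d_{j−1} where d_j = dim ker(N^j) (with d_0 = 0). Computing the differences gives [4, 1, 1].
The number of blocks of size exactly k is (#blocks of size ≥ k) − (#blocks of size ≥ k + 1), so the partition is: 3 block(s) of size 1, 1 block(s) of size 3.
In nonincreasing order the block sizes are [3, 1, 1, 1].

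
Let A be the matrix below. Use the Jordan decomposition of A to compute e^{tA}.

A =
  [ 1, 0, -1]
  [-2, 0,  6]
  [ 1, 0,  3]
e^{tA} =
  [-t*exp(2*t) + exp(2*t), 0, -t*exp(2*t)]
  [4*t*exp(2*t) - 3*exp(2*t) + 3, 1, 4*t*exp(2*t) + exp(2*t) - 1]
  [t*exp(2*t), 0, t*exp(2*t) + exp(2*t)]

Strategy: write A = P · J · P⁻¹ where J is a Jordan canonical form, so e^{tA} = P · e^{tJ} · P⁻¹, and e^{tJ} can be computed block-by-block.

A has Jordan form
J =
  [0, 0, 0]
  [0, 2, 1]
  [0, 0, 2]
(up to reordering of blocks).

Per-block formulas:
  For a 1×1 block at λ = 0: exp(t · [0]) = [e^(0t)].
  For a 2×2 Jordan block J_2(2): exp(t · J_2(2)) = e^(2t)·(I + t·N), where N is the 2×2 nilpotent shift.

After assembling e^{tJ} and conjugating by P, we get:

e^{tA} =
  [-t*exp(2*t) + exp(2*t), 0, -t*exp(2*t)]
  [4*t*exp(2*t) - 3*exp(2*t) + 3, 1, 4*t*exp(2*t) + exp(2*t) - 1]
  [t*exp(2*t), 0, t*exp(2*t) + exp(2*t)]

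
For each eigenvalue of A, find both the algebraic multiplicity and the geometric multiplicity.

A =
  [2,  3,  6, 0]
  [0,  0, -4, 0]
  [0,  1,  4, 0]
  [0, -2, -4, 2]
λ = 2: alg = 4, geom = 3

Step 1 — factor the characteristic polynomial to read off the algebraic multiplicities:
  χ_A(x) = (x - 2)^4

Step 2 — compute geometric multiplicities via the rank-nullity identity g(λ) = n − rank(A − λI):
  rank(A − (2)·I) = 1, so dim ker(A − (2)·I) = n − 1 = 3

Summary:
  λ = 2: algebraic multiplicity = 4, geometric multiplicity = 3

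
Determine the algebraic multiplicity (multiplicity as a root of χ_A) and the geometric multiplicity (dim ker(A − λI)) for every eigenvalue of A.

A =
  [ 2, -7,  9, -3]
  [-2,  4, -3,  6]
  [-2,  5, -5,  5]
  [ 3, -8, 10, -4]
λ = -3: alg = 1, geom = 1; λ = 0: alg = 3, geom = 1

Step 1 — factor the characteristic polynomial to read off the algebraic multiplicities:
  χ_A(x) = x^3*(x + 3)

Step 2 — compute geometric multiplicities via the rank-nullity identity g(λ) = n − rank(A − λI):
  rank(A − (-3)·I) = 3, so dim ker(A − (-3)·I) = n − 3 = 1
  rank(A − (0)·I) = 3, so dim ker(A − (0)·I) = n − 3 = 1

Summary:
  λ = -3: algebraic multiplicity = 1, geometric multiplicity = 1
  λ = 0: algebraic multiplicity = 3, geometric multiplicity = 1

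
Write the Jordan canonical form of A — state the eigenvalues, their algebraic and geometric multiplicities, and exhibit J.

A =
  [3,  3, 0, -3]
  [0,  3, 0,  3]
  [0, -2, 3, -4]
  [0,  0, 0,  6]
J_2(3) ⊕ J_1(3) ⊕ J_1(6)

The characteristic polynomial is
  det(x·I − A) = x^4 - 15*x^3 + 81*x^2 - 189*x + 162 = (x - 6)*(x - 3)^3

Eigenvalues and multiplicities (the geometric multiplicity of λ is n − rank(A − λI), which equals the number of Jordan blocks for λ):
  λ = 3: algebraic multiplicity = 3, geometric multiplicity = 2
  λ = 6: algebraic multiplicity = 1, geometric multiplicity = 1

Determining the block sizes for each eigenvalue:
  λ = 3: 2 blocks summing to 3 forces exactly one block of size 2 and the rest size 1 → block sizes [2, 1]
  λ = 6: one block (gm = 1), so the single block has size am = 1 → block sizes [1]

Assembling the blocks gives a Jordan form
J =
  [3, 1, 0, 0]
  [0, 3, 0, 0]
  [0, 0, 3, 0]
  [0, 0, 0, 6]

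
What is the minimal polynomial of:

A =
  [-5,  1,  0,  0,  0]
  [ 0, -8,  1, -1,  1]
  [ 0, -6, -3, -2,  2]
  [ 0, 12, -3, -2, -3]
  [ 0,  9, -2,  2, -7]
x^3 + 15*x^2 + 75*x + 125

The characteristic polynomial is χ_A(x) = (x + 5)^5, so the eigenvalues are known. The minimal polynomial is
  m_A(x) = Π_λ (x − λ)^{k_λ}
where k_λ is the size of the *largest* Jordan block for λ (equivalently, the smallest k with (A − λI)^k v = 0 for every generalised eigenvector v of λ).

  λ = -5: largest Jordan block has size 3, contributing (x + 5)^3

So m_A(x) = (x + 5)^3 = x^3 + 15*x^2 + 75*x + 125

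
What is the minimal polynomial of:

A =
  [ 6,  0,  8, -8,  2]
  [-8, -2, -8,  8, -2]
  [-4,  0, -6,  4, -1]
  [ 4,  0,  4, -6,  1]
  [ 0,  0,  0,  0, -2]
x^2 + 4*x + 4

The characteristic polynomial is χ_A(x) = (x + 2)^5, so the eigenvalues are known. The minimal polynomial is
  m_A(x) = Π_λ (x − λ)^{k_λ}
where k_λ is the size of the *largest* Jordan block for λ (equivalently, the smallest k with (A − λI)^k v = 0 for every generalised eigenvector v of λ).

  λ = -2: largest Jordan block has size 2, contributing (x + 2)^2

So m_A(x) = (x + 2)^2 = x^2 + 4*x + 4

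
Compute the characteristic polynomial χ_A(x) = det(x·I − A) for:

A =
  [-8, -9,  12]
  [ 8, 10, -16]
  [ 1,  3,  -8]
x^3 + 6*x^2 + 12*x + 8

Expanding det(x·I − A) (e.g. by cofactor expansion or by noting that A is similar to its Jordan form J, which has the same characteristic polynomial as A) gives
  χ_A(x) = x^3 + 6*x^2 + 12*x + 8
which factors as (x + 2)^3. The eigenvalues (with algebraic multiplicities) are λ = -2 with multiplicity 3.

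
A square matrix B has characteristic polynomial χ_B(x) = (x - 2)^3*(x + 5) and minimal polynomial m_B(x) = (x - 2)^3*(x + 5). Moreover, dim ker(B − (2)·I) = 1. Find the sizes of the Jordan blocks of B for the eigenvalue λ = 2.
Block sizes for λ = 2: [3]

Step 1 — from the characteristic polynomial, algebraic multiplicity of λ = 2 is 3. From dim ker(B − (2)·I) = 1, there are exactly 1 Jordan blocks for λ = 2.
Step 2 — from the minimal polynomial, the factor (x − 2)^3 tells us the largest block for λ = 2 has size 3.
Step 3 — with total size 3, 1 blocks, and largest block 3, the block sizes (in nonincreasing order) are [3].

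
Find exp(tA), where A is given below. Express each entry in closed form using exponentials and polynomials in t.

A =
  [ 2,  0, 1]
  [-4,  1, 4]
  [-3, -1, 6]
e^{tA} =
  [-t^2*exp(3*t) - t*exp(3*t) + exp(3*t), -t^2*exp(3*t)/2, t^2*exp(3*t) + t*exp(3*t)]
  [-4*t*exp(3*t), -2*t*exp(3*t) + exp(3*t), 4*t*exp(3*t)]
  [-t^2*exp(3*t) - 3*t*exp(3*t), -t^2*exp(3*t)/2 - t*exp(3*t), t^2*exp(3*t) + 3*t*exp(3*t) + exp(3*t)]

Strategy: write A = P · J · P⁻¹ where J is a Jordan canonical form, so e^{tA} = P · e^{tJ} · P⁻¹, and e^{tJ} can be computed block-by-block.

A has Jordan form
J =
  [3, 1, 0]
  [0, 3, 1]
  [0, 0, 3]
(up to reordering of blocks).

Per-block formulas:
  For a 3×3 Jordan block J_3(3): exp(t · J_3(3)) = e^(3t)·(I + t·N + (t^2/2)·N^2), where N is the 3×3 nilpotent shift.

After assembling e^{tJ} and conjugating by P, we get:

e^{tA} =
  [-t^2*exp(3*t) - t*exp(3*t) + exp(3*t), -t^2*exp(3*t)/2, t^2*exp(3*t) + t*exp(3*t)]
  [-4*t*exp(3*t), -2*t*exp(3*t) + exp(3*t), 4*t*exp(3*t)]
  [-t^2*exp(3*t) - 3*t*exp(3*t), -t^2*exp(3*t)/2 - t*exp(3*t), t^2*exp(3*t) + 3*t*exp(3*t) + exp(3*t)]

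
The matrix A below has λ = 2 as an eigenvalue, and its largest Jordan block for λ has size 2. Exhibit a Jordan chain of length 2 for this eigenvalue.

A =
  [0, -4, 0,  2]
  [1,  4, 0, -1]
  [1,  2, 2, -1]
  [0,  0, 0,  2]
A Jordan chain for λ = 2 of length 2:
v_1 = (-2, 1, 1, 0)ᵀ
v_2 = (1, 0, 0, 0)ᵀ

Let N = A − (2)·I. We want v_2 with N^2 v_2 = 0 but N^1 v_2 ≠ 0; then v_{j-1} := N · v_j for j = 2, …, 2.

Pick v_2 = (1, 0, 0, 0)ᵀ.
Then v_1 = N · v_2 = (-2, 1, 1, 0)ᵀ.

Sanity check: (A − (2)·I) v_1 = (0, 0, 0, 0)ᵀ = 0. ✓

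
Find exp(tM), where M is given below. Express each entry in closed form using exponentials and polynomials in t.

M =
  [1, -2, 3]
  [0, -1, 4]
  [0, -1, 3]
e^{tM} =
  [exp(t), t^2*exp(t)/2 - 2*t*exp(t), -t^2*exp(t) + 3*t*exp(t)]
  [0, -2*t*exp(t) + exp(t), 4*t*exp(t)]
  [0, -t*exp(t), 2*t*exp(t) + exp(t)]

Strategy: write M = P · J · P⁻¹ where J is a Jordan canonical form, so e^{tM} = P · e^{tJ} · P⁻¹, and e^{tJ} can be computed block-by-block.

M has Jordan form
J =
  [1, 1, 0]
  [0, 1, 1]
  [0, 0, 1]
(up to reordering of blocks).

Per-block formulas:
  For a 3×3 Jordan block J_3(1): exp(t · J_3(1)) = e^(1t)·(I + t·N + (t^2/2)·N^2), where N is the 3×3 nilpotent shift.

After assembling e^{tJ} and conjugating by P, we get:

e^{tM} =
  [exp(t), t^2*exp(t)/2 - 2*t*exp(t), -t^2*exp(t) + 3*t*exp(t)]
  [0, -2*t*exp(t) + exp(t), 4*t*exp(t)]
  [0, -t*exp(t), 2*t*exp(t) + exp(t)]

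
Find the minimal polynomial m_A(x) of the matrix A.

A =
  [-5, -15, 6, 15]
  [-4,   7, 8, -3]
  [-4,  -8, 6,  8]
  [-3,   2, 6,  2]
x^4 - 10*x^3 + 24*x^2 + 32*x - 128

The characteristic polynomial is χ_A(x) = (x - 4)^3*(x + 2), so the eigenvalues are known. The minimal polynomial is
  m_A(x) = Π_λ (x − λ)^{k_λ}
where k_λ is the size of the *largest* Jordan block for λ (equivalently, the smallest k with (A − λI)^k v = 0 for every generalised eigenvector v of λ).

  λ = -2: largest Jordan block has size 1, contributing (x + 2)
  λ = 4: largest Jordan block has size 3, contributing (x − 4)^3

So m_A(x) = (x - 4)^3*(x + 2) = x^4 - 10*x^3 + 24*x^2 + 32*x - 128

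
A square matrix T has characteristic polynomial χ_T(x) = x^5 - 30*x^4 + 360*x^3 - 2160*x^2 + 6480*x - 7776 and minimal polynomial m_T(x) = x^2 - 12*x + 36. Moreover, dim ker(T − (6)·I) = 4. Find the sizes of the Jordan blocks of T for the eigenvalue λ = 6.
Block sizes for λ = 6: [2, 1, 1, 1]

Step 1 — from the characteristic polynomial, algebraic multiplicity of λ = 6 is 5. From dim ker(T − (6)·I) = 4, there are exactly 4 Jordan blocks for λ = 6.
Step 2 — from the minimal polynomial, the factor (x − 6)^2 tells us the largest block for λ = 6 has size 2.
Step 3 — with total size 5, 4 blocks, and largest block 2, the block sizes (in nonincreasing order) are [2, 1, 1, 1].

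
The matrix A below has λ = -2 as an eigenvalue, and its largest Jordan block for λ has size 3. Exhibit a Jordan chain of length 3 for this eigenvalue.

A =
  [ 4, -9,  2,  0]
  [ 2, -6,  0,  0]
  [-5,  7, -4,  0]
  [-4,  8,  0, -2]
A Jordan chain for λ = -2 of length 3:
v_1 = (8, 4, -6, -8)ᵀ
v_2 = (6, 2, -5, -4)ᵀ
v_3 = (1, 0, 0, 0)ᵀ

Let N = A − (-2)·I. We want v_3 with N^3 v_3 = 0 but N^2 v_3 ≠ 0; then v_{j-1} := N · v_j for j = 3, …, 2.

Pick v_3 = (1, 0, 0, 0)ᵀ.
Then v_2 = N · v_3 = (6, 2, -5, -4)ᵀ.
Then v_1 = N · v_2 = (8, 4, -6, -8)ᵀ.

Sanity check: (A − (-2)·I) v_1 = (0, 0, 0, 0)ᵀ = 0. ✓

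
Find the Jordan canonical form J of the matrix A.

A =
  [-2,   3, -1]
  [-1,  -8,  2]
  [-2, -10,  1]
J_3(-3)

The characteristic polynomial is
  det(x·I − A) = x^3 + 9*x^2 + 27*x + 27 = (x + 3)^3

Eigenvalues and multiplicities (the geometric multiplicity of λ is n − rank(A − λI), which equals the number of Jordan blocks for λ):
  λ = -3: algebraic multiplicity = 3, geometric multiplicity = 1

Determining the block sizes for each eigenvalue:
  λ = -3: one block (gm = 1), so the single block has size am = 3 → block sizes [3]

Assembling the blocks gives a Jordan form
J =
  [-3,  1,  0]
  [ 0, -3,  1]
  [ 0,  0, -3]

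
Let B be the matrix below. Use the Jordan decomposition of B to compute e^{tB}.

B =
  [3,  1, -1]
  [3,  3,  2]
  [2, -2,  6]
e^{tB} =
  [t^2*exp(4*t) - t*exp(4*t) + exp(4*t), t*exp(4*t), t^2*exp(4*t)/2 - t*exp(4*t)]
  [-t^2*exp(4*t) + 3*t*exp(4*t), -t*exp(4*t) + exp(4*t), -t^2*exp(4*t)/2 + 2*t*exp(4*t)]
  [-2*t^2*exp(4*t) + 2*t*exp(4*t), -2*t*exp(4*t), -t^2*exp(4*t) + 2*t*exp(4*t) + exp(4*t)]

Strategy: write B = P · J · P⁻¹ where J is a Jordan canonical form, so e^{tB} = P · e^{tJ} · P⁻¹, and e^{tJ} can be computed block-by-block.

B has Jordan form
J =
  [4, 1, 0]
  [0, 4, 1]
  [0, 0, 4]
(up to reordering of blocks).

Per-block formulas:
  For a 3×3 Jordan block J_3(4): exp(t · J_3(4)) = e^(4t)·(I + t·N + (t^2/2)·N^2), where N is the 3×3 nilpotent shift.

After assembling e^{tJ} and conjugating by P, we get:

e^{tB} =
  [t^2*exp(4*t) - t*exp(4*t) + exp(4*t), t*exp(4*t), t^2*exp(4*t)/2 - t*exp(4*t)]
  [-t^2*exp(4*t) + 3*t*exp(4*t), -t*exp(4*t) + exp(4*t), -t^2*exp(4*t)/2 + 2*t*exp(4*t)]
  [-2*t^2*exp(4*t) + 2*t*exp(4*t), -2*t*exp(4*t), -t^2*exp(4*t) + 2*t*exp(4*t) + exp(4*t)]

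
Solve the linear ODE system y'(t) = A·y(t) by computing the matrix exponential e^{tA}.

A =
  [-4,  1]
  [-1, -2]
e^{tA} =
  [-t*exp(-3*t) + exp(-3*t), t*exp(-3*t)]
  [-t*exp(-3*t), t*exp(-3*t) + exp(-3*t)]

Strategy: write A = P · J · P⁻¹ where J is a Jordan canonical form, so e^{tA} = P · e^{tJ} · P⁻¹, and e^{tJ} can be computed block-by-block.

A has Jordan form
J =
  [-3,  1]
  [ 0, -3]
(up to reordering of blocks).

Per-block formulas:
  For a 2×2 Jordan block J_2(-3): exp(t · J_2(-3)) = e^(-3t)·(I + t·N), where N is the 2×2 nilpotent shift.

After assembling e^{tJ} and conjugating by P, we get:

e^{tA} =
  [-t*exp(-3*t) + exp(-3*t), t*exp(-3*t)]
  [-t*exp(-3*t), t*exp(-3*t) + exp(-3*t)]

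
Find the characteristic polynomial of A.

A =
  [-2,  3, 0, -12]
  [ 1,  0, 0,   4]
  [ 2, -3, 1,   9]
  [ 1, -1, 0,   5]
x^4 - 4*x^3 + 6*x^2 - 4*x + 1

Expanding det(x·I − A) (e.g. by cofactor expansion or by noting that A is similar to its Jordan form J, which has the same characteristic polynomial as A) gives
  χ_A(x) = x^4 - 4*x^3 + 6*x^2 - 4*x + 1
which factors as (x - 1)^4. The eigenvalues (with algebraic multiplicities) are λ = 1 with multiplicity 4.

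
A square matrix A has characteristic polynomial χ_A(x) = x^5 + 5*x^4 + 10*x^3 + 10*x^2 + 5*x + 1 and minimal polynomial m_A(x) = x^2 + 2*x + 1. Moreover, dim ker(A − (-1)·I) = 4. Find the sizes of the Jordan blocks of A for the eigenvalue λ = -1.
Block sizes for λ = -1: [2, 1, 1, 1]

Step 1 — from the characteristic polynomial, algebraic multiplicity of λ = -1 is 5. From dim ker(A − (-1)·I) = 4, there are exactly 4 Jordan blocks for λ = -1.
Step 2 — from the minimal polynomial, the factor (x + 1)^2 tells us the largest block for λ = -1 has size 2.
Step 3 — with total size 5, 4 blocks, and largest block 2, the block sizes (in nonincreasing order) are [2, 1, 1, 1].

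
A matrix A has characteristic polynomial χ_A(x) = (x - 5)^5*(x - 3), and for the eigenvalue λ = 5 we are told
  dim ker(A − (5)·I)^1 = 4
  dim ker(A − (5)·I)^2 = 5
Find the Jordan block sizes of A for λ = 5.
Block sizes for λ = 5: [2, 1, 1, 1]

From the dimensions of kernels of powers, the number of Jordan blocks of size at least j is d_j − d_{j−1} where d_j = dim ker(N^j) (with d_0 = 0). Computing the differences gives [4, 1].
The number of blocks of size exactly k is (#blocks of size ≥ k) − (#blocks of size ≥ k + 1), so the partition is: 3 block(s) of size 1, 1 block(s) of size 2.
In nonincreasing order the block sizes are [2, 1, 1, 1].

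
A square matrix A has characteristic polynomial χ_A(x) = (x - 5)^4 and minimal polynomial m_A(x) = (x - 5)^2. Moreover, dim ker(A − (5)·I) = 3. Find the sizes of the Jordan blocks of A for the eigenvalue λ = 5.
Block sizes for λ = 5: [2, 1, 1]

Step 1 — from the characteristic polynomial, algebraic multiplicity of λ = 5 is 4. From dim ker(A − (5)·I) = 3, there are exactly 3 Jordan blocks for λ = 5.
Step 2 — from the minimal polynomial, the factor (x − 5)^2 tells us the largest block for λ = 5 has size 2.
Step 3 — with total size 4, 3 blocks, and largest block 2, the block sizes (in nonincreasing order) are [2, 1, 1].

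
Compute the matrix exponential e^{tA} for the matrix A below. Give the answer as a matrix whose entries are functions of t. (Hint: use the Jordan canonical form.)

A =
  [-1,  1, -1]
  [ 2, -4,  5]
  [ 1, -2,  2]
e^{tA} =
  [t^2*exp(-t)/2 + exp(-t), -t^2*exp(-t)/2 + t*exp(-t), t^2*exp(-t) - t*exp(-t)]
  [-t^2*exp(-t)/2 + 2*t*exp(-t), t^2*exp(-t)/2 - 3*t*exp(-t) + exp(-t), -t^2*exp(-t) + 5*t*exp(-t)]
  [-t^2*exp(-t)/2 + t*exp(-t), t^2*exp(-t)/2 - 2*t*exp(-t), -t^2*exp(-t) + 3*t*exp(-t) + exp(-t)]

Strategy: write A = P · J · P⁻¹ where J is a Jordan canonical form, so e^{tA} = P · e^{tJ} · P⁻¹, and e^{tJ} can be computed block-by-block.

A has Jordan form
J =
  [-1,  1,  0]
  [ 0, -1,  1]
  [ 0,  0, -1]
(up to reordering of blocks).

Per-block formulas:
  For a 3×3 Jordan block J_3(-1): exp(t · J_3(-1)) = e^(-1t)·(I + t·N + (t^2/2)·N^2), where N is the 3×3 nilpotent shift.

After assembling e^{tJ} and conjugating by P, we get:

e^{tA} =
  [t^2*exp(-t)/2 + exp(-t), -t^2*exp(-t)/2 + t*exp(-t), t^2*exp(-t) - t*exp(-t)]
  [-t^2*exp(-t)/2 + 2*t*exp(-t), t^2*exp(-t)/2 - 3*t*exp(-t) + exp(-t), -t^2*exp(-t) + 5*t*exp(-t)]
  [-t^2*exp(-t)/2 + t*exp(-t), t^2*exp(-t)/2 - 2*t*exp(-t), -t^2*exp(-t) + 3*t*exp(-t) + exp(-t)]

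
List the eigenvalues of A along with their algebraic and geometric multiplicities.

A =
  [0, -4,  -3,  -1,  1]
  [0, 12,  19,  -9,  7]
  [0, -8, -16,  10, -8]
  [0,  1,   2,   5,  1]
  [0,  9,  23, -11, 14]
λ = 0: alg = 2, geom = 2; λ = 5: alg = 3, geom = 1

Step 1 — factor the characteristic polynomial to read off the algebraic multiplicities:
  χ_A(x) = x^2*(x - 5)^3

Step 2 — compute geometric multiplicities via the rank-nullity identity g(λ) = n − rank(A − λI):
  rank(A − (0)·I) = 3, so dim ker(A − (0)·I) = n − 3 = 2
  rank(A − (5)·I) = 4, so dim ker(A − (5)·I) = n − 4 = 1

Summary:
  λ = 0: algebraic multiplicity = 2, geometric multiplicity = 2
  λ = 5: algebraic multiplicity = 3, geometric multiplicity = 1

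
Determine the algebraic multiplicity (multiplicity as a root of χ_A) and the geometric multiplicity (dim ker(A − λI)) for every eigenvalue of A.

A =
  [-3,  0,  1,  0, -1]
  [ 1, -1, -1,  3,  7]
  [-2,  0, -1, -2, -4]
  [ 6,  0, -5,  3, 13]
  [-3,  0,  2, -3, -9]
λ = -3: alg = 3, geom = 1; λ = -1: alg = 2, geom = 2

Step 1 — factor the characteristic polynomial to read off the algebraic multiplicities:
  χ_A(x) = (x + 1)^2*(x + 3)^3

Step 2 — compute geometric multiplicities via the rank-nullity identity g(λ) = n − rank(A − λI):
  rank(A − (-3)·I) = 4, so dim ker(A − (-3)·I) = n − 4 = 1
  rank(A − (-1)·I) = 3, so dim ker(A − (-1)·I) = n − 3 = 2

Summary:
  λ = -3: algebraic multiplicity = 3, geometric multiplicity = 1
  λ = -1: algebraic multiplicity = 2, geometric multiplicity = 2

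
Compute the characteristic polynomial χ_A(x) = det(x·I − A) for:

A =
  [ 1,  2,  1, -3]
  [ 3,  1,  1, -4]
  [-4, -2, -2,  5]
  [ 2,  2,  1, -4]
x^4 + 4*x^3 + 6*x^2 + 4*x + 1

Expanding det(x·I − A) (e.g. by cofactor expansion or by noting that A is similar to its Jordan form J, which has the same characteristic polynomial as A) gives
  χ_A(x) = x^4 + 4*x^3 + 6*x^2 + 4*x + 1
which factors as (x + 1)^4. The eigenvalues (with algebraic multiplicities) are λ = -1 with multiplicity 4.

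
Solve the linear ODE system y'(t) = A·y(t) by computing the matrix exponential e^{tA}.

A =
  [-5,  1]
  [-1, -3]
e^{tA} =
  [-t*exp(-4*t) + exp(-4*t), t*exp(-4*t)]
  [-t*exp(-4*t), t*exp(-4*t) + exp(-4*t)]

Strategy: write A = P · J · P⁻¹ where J is a Jordan canonical form, so e^{tA} = P · e^{tJ} · P⁻¹, and e^{tJ} can be computed block-by-block.

A has Jordan form
J =
  [-4,  1]
  [ 0, -4]
(up to reordering of blocks).

Per-block formulas:
  For a 2×2 Jordan block J_2(-4): exp(t · J_2(-4)) = e^(-4t)·(I + t·N), where N is the 2×2 nilpotent shift.

After assembling e^{tJ} and conjugating by P, we get:

e^{tA} =
  [-t*exp(-4*t) + exp(-4*t), t*exp(-4*t)]
  [-t*exp(-4*t), t*exp(-4*t) + exp(-4*t)]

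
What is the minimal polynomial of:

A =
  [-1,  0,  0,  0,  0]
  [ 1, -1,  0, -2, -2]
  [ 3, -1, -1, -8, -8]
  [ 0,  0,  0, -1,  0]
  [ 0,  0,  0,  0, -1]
x^3 + 3*x^2 + 3*x + 1

The characteristic polynomial is χ_A(x) = (x + 1)^5, so the eigenvalues are known. The minimal polynomial is
  m_A(x) = Π_λ (x − λ)^{k_λ}
where k_λ is the size of the *largest* Jordan block for λ (equivalently, the smallest k with (A − λI)^k v = 0 for every generalised eigenvector v of λ).

  λ = -1: largest Jordan block has size 3, contributing (x + 1)^3

So m_A(x) = (x + 1)^3 = x^3 + 3*x^2 + 3*x + 1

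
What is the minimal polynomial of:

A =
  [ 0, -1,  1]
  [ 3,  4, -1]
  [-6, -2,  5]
x^2 - 6*x + 9

The characteristic polynomial is χ_A(x) = (x - 3)^3, so the eigenvalues are known. The minimal polynomial is
  m_A(x) = Π_λ (x − λ)^{k_λ}
where k_λ is the size of the *largest* Jordan block for λ (equivalently, the smallest k with (A − λI)^k v = 0 for every generalised eigenvector v of λ).

  λ = 3: largest Jordan block has size 2, contributing (x − 3)^2

So m_A(x) = (x - 3)^2 = x^2 - 6*x + 9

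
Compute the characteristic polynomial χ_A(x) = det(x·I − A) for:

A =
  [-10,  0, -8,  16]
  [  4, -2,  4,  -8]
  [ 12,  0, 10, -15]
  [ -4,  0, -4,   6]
x^4 - 4*x^3 - 12*x^2 + 32*x + 64

Expanding det(x·I − A) (e.g. by cofactor expansion or by noting that A is similar to its Jordan form J, which has the same characteristic polynomial as A) gives
  χ_A(x) = x^4 - 4*x^3 - 12*x^2 + 32*x + 64
which factors as (x - 4)^2*(x + 2)^2. The eigenvalues (with algebraic multiplicities) are λ = -2 with multiplicity 2, λ = 4 with multiplicity 2.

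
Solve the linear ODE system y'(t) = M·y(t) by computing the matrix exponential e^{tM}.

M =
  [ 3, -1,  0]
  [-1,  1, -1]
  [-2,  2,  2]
e^{tM} =
  [t^2*exp(2*t) + t*exp(2*t) + exp(2*t), -t*exp(2*t), t^2*exp(2*t)/2]
  [t^2*exp(2*t) - t*exp(2*t), -t*exp(2*t) + exp(2*t), t^2*exp(2*t)/2 - t*exp(2*t)]
  [-2*t^2*exp(2*t) - 2*t*exp(2*t), 2*t*exp(2*t), -t^2*exp(2*t) + exp(2*t)]

Strategy: write M = P · J · P⁻¹ where J is a Jordan canonical form, so e^{tM} = P · e^{tJ} · P⁻¹, and e^{tJ} can be computed block-by-block.

M has Jordan form
J =
  [2, 1, 0]
  [0, 2, 1]
  [0, 0, 2]
(up to reordering of blocks).

Per-block formulas:
  For a 3×3 Jordan block J_3(2): exp(t · J_3(2)) = e^(2t)·(I + t·N + (t^2/2)·N^2), where N is the 3×3 nilpotent shift.

After assembling e^{tJ} and conjugating by P, we get:

e^{tM} =
  [t^2*exp(2*t) + t*exp(2*t) + exp(2*t), -t*exp(2*t), t^2*exp(2*t)/2]
  [t^2*exp(2*t) - t*exp(2*t), -t*exp(2*t) + exp(2*t), t^2*exp(2*t)/2 - t*exp(2*t)]
  [-2*t^2*exp(2*t) - 2*t*exp(2*t), 2*t*exp(2*t), -t^2*exp(2*t) + exp(2*t)]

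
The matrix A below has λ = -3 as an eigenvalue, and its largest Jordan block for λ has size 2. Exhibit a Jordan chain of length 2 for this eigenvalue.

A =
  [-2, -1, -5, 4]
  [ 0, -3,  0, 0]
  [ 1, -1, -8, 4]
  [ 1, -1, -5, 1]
A Jordan chain for λ = -3 of length 2:
v_1 = (1, 0, 1, 1)ᵀ
v_2 = (1, 0, 0, 0)ᵀ

Let N = A − (-3)·I. We want v_2 with N^2 v_2 = 0 but N^1 v_2 ≠ 0; then v_{j-1} := N · v_j for j = 2, …, 2.

Pick v_2 = (1, 0, 0, 0)ᵀ.
Then v_1 = N · v_2 = (1, 0, 1, 1)ᵀ.

Sanity check: (A − (-3)·I) v_1 = (0, 0, 0, 0)ᵀ = 0. ✓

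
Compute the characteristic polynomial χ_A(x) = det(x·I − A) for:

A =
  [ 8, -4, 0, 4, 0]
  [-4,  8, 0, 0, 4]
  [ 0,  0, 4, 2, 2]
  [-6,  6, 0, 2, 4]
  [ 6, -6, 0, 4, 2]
x^5 - 24*x^4 + 228*x^3 - 1072*x^2 + 2496*x - 2304

Expanding det(x·I − A) (e.g. by cofactor expansion or by noting that A is similar to its Jordan form J, which has the same characteristic polynomial as A) gives
  χ_A(x) = x^5 - 24*x^4 + 228*x^3 - 1072*x^2 + 2496*x - 2304
which factors as (x - 6)^2*(x - 4)^3. The eigenvalues (with algebraic multiplicities) are λ = 4 with multiplicity 3, λ = 6 with multiplicity 2.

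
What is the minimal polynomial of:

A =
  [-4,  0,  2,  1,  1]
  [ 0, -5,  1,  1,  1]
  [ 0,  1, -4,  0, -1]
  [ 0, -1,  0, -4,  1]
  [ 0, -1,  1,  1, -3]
x^3 + 12*x^2 + 48*x + 64

The characteristic polynomial is χ_A(x) = (x + 4)^5, so the eigenvalues are known. The minimal polynomial is
  m_A(x) = Π_λ (x − λ)^{k_λ}
where k_λ is the size of the *largest* Jordan block for λ (equivalently, the smallest k with (A − λI)^k v = 0 for every generalised eigenvector v of λ).

  λ = -4: largest Jordan block has size 3, contributing (x + 4)^3

So m_A(x) = (x + 4)^3 = x^3 + 12*x^2 + 48*x + 64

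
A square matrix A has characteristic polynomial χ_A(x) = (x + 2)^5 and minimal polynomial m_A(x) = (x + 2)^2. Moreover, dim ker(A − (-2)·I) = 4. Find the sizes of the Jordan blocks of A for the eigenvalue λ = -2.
Block sizes for λ = -2: [2, 1, 1, 1]

Step 1 — from the characteristic polynomial, algebraic multiplicity of λ = -2 is 5. From dim ker(A − (-2)·I) = 4, there are exactly 4 Jordan blocks for λ = -2.
Step 2 — from the minimal polynomial, the factor (x + 2)^2 tells us the largest block for λ = -2 has size 2.
Step 3 — with total size 5, 4 blocks, and largest block 2, the block sizes (in nonincreasing order) are [2, 1, 1, 1].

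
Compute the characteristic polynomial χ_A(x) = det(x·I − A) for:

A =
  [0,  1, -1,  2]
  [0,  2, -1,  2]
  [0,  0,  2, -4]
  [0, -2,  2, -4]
x^4

Expanding det(x·I − A) (e.g. by cofactor expansion or by noting that A is similar to its Jordan form J, which has the same characteristic polynomial as A) gives
  χ_A(x) = x^4
which factors as x^4. The eigenvalues (with algebraic multiplicities) are λ = 0 with multiplicity 4.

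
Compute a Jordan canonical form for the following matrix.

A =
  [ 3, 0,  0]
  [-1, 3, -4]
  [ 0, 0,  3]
J_2(3) ⊕ J_1(3)

The characteristic polynomial is
  det(x·I − A) = x^3 - 9*x^2 + 27*x - 27 = (x - 3)^3

Eigenvalues and multiplicities (the geometric multiplicity of λ is n − rank(A − λI), which equals the number of Jordan blocks for λ):
  λ = 3: algebraic multiplicity = 3, geometric multiplicity = 2

Determining the block sizes for each eigenvalue:
  λ = 3: 2 blocks summing to 3 forces exactly one block of size 2 and the rest size 1 → block sizes [2, 1]

Assembling the blocks gives a Jordan form
J =
  [3, 1, 0]
  [0, 3, 0]
  [0, 0, 3]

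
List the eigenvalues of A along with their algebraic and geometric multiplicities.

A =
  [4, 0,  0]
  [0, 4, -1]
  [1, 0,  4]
λ = 4: alg = 3, geom = 1

Step 1 — factor the characteristic polynomial to read off the algebraic multiplicities:
  χ_A(x) = (x - 4)^3

Step 2 — compute geometric multiplicities via the rank-nullity identity g(λ) = n − rank(A − λI):
  rank(A − (4)·I) = 2, so dim ker(A − (4)·I) = n − 2 = 1

Summary:
  λ = 4: algebraic multiplicity = 3, geometric multiplicity = 1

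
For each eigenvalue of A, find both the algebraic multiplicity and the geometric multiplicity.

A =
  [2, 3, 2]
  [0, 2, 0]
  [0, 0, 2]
λ = 2: alg = 3, geom = 2

Step 1 — factor the characteristic polynomial to read off the algebraic multiplicities:
  χ_A(x) = (x - 2)^3

Step 2 — compute geometric multiplicities via the rank-nullity identity g(λ) = n − rank(A − λI):
  rank(A − (2)·I) = 1, so dim ker(A − (2)·I) = n − 1 = 2

Summary:
  λ = 2: algebraic multiplicity = 3, geometric multiplicity = 2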